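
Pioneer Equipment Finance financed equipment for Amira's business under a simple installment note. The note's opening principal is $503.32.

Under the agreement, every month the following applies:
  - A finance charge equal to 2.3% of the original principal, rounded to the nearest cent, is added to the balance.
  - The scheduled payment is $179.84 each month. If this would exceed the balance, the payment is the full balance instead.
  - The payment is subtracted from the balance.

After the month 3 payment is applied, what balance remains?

$0.00

# | Opening | Interest | Payment | End bal
1 | $503.32 | $11.58 | $179.84 | $335.06
2 | $335.06 | $11.58 | $179.84 | $166.80
3 | $166.80 | $11.58 | $178.38 | $0.00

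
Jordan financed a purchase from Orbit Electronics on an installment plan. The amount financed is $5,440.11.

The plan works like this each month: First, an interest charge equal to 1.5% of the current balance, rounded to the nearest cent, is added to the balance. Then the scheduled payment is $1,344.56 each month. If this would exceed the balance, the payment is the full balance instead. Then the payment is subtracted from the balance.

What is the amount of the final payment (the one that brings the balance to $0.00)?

$277.57

Month 1: opening $5,440.11; interest $81.60 → $5,521.71; payment $1,344.56; balance $4,177.15
Month 2: opening $4,177.15; interest $62.66 → $4,239.81; payment $1,344.56; balance $2,895.25
Month 3: opening $2,895.25; interest $43.43 → $2,938.68; payment $1,344.56; balance $1,594.12
Month 4: opening $1,594.12; interest $23.91 → $1,618.03; payment $1,344.56; balance $273.47
Month 5: opening $273.47; interest $4.10 → $277.57; payment $277.57; balance $0.00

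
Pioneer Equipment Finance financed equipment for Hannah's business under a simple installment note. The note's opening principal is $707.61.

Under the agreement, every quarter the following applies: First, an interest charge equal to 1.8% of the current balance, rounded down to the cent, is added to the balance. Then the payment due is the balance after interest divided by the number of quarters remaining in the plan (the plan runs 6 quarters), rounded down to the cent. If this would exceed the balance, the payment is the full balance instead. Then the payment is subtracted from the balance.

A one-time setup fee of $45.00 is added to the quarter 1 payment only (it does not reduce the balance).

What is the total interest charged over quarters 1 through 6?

$45.90

Quarter 1: opening $707.61; interest $12.73 → $720.34; payment $120.05 (+ $45.00 fee); balance $600.29
Quarter 2: opening $600.29; interest $10.80 → $611.09; payment $122.21; balance $488.88
Quarter 3: opening $488.88; interest $8.79 → $497.67; payment $124.41; balance $373.26
Quarter 4: opening $373.26; interest $6.71 → $379.97; payment $126.65; balance $253.32
Quarter 5: opening $253.32; interest $4.55 → $257.87; payment $128.93; balance $128.94
Quarter 6: opening $128.94; interest $2.32 → $131.26; payment $131.26; balance $0.00
Total interest: $12.73 + $10.80 + $8.79 + $6.71 + $4.55 + $2.32 = $45.90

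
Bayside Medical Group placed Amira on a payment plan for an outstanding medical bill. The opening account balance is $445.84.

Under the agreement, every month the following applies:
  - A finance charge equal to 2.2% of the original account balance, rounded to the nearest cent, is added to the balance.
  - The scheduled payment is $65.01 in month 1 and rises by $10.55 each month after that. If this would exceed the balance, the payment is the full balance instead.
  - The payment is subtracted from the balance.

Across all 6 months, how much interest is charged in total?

$58.86

Month 1: opening $445.84; interest $9.81 → $455.65; payment $65.01; balance $390.64
Month 2: opening $390.64; interest $9.81 → $400.45; payment $75.56; balance $324.89
Month 3: opening $324.89; interest $9.81 → $334.70; payment $86.11; balance $248.59
Month 4: opening $248.59; interest $9.81 → $258.40; payment $96.66; balance $161.74
Month 5: opening $161.74; interest $9.81 → $171.55; payment $107.21; balance $64.34
Month 6: opening $64.34; interest $9.81 → $74.15; payment $74.15; balance $0.00
Total interest: $9.81 + $9.81 + $9.81 + $9.81 + $9.81 + $9.81 = $58.86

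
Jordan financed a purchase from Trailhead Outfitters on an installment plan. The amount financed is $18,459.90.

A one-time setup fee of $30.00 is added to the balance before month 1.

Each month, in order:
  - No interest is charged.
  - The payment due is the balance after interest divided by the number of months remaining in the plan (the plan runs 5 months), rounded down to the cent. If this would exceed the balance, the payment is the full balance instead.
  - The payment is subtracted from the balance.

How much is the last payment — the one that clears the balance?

# | Opening | Payment | End bal
1 | $18,489.90 | $3,697.98 | $14,791.92
2 | $14,791.92 | $3,697.98 | $11,093.94
3 | $11,093.94 | $3,697.98 | $7,395.96
4 | $7,395.96 | $3,697.98 | $3,697.98
5 | $3,697.98 | $3,697.98 | $0.00

$3,697.98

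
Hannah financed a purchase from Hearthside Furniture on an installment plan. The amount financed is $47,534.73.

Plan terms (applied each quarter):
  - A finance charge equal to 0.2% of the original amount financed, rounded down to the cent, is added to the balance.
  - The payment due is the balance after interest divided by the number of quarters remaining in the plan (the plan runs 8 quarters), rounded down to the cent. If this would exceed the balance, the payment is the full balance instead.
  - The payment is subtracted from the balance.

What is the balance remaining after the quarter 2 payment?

Quarter 1: $47,534.73 +$95.06 interest = $47,629.79; pay $5,953.72 → $41,676.07
Quarter 2: $41,676.07 +$95.06 interest = $41,771.13; pay $5,967.30 → $35,803.83

$35,803.83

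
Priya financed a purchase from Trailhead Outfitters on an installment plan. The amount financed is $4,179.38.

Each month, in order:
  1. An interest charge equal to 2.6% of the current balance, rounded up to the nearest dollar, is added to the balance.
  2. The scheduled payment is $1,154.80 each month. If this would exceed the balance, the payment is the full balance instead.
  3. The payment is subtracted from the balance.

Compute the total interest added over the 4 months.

$270.00

Month 1: opening $4,179.38; interest $109.00 → $4,288.38; payment $1,154.80; balance $3,133.58
Month 2: opening $3,133.58; interest $82.00 → $3,215.58; payment $1,154.80; balance $2,060.78
Month 3: opening $2,060.78; interest $54.00 → $2,114.78; payment $1,154.80; balance $959.98
Month 4: opening $959.98; interest $25.00 → $984.98; payment $984.98; balance $0.00
Total interest: $109.00 + $82.00 + $54.00 + $25.00 = $270.00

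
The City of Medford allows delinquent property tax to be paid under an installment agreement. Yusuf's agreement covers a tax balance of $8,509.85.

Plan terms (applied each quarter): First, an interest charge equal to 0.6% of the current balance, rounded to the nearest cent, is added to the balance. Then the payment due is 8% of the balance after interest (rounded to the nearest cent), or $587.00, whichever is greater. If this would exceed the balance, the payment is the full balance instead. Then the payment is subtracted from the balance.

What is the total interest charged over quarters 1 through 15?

$406.98

Quarter 1: opening $8,509.85; interest $51.06 → $8,560.91; payment $684.87; balance $7,876.04
Quarter 2: opening $7,876.04; interest $47.26 → $7,923.30; payment $633.86; balance $7,289.44
Quarter 3: opening $7,289.44; interest $43.74 → $7,333.18; payment $587.00; balance $6,746.18
Quarter 4: opening $6,746.18; interest $40.48 → $6,786.66; payment $587.00; balance $6,199.66
Quarter 5: opening $6,199.66; interest $37.20 → $6,236.86; payment $587.00; balance $5,649.86
Quarter 6: opening $5,649.86; interest $33.90 → $5,683.76; payment $587.00; balance $5,096.76
Quarter 7: opening $5,096.76; interest $30.58 → $5,127.34; payment $587.00; balance $4,540.34
Quarter 8: opening $4,540.34; interest $27.24 → $4,567.58; payment $587.00; balance $3,980.58
Quarter 9: opening $3,980.58; interest $23.88 → $4,004.46; payment $587.00; balance $3,417.46
Quarter 10: opening $3,417.46; interest $20.50 → $3,437.96; payment $587.00; balance $2,850.96
Quarter 11: opening $2,850.96; interest $17.11 → $2,868.07; payment $587.00; balance $2,281.07
Quarter 12: opening $2,281.07; interest $13.69 → $2,294.76; payment $587.00; balance $1,707.76
Quarter 13: opening $1,707.76; interest $10.25 → $1,718.01; payment $587.00; balance $1,131.01
Quarter 14: opening $1,131.01; interest $6.79 → $1,137.80; payment $587.00; balance $550.80
Quarter 15: opening $550.80; interest $3.30 → $554.10; payment $554.10; balance $0.00
Total interest: $51.06 + $47.26 + $43.74 + $40.48 + $37.20 + $33.90 + $30.58 + $27.24 + $23.88 + $20.50 + $17.11 + $13.69 + $10.25 + $6.79 + $3.30 = $406.98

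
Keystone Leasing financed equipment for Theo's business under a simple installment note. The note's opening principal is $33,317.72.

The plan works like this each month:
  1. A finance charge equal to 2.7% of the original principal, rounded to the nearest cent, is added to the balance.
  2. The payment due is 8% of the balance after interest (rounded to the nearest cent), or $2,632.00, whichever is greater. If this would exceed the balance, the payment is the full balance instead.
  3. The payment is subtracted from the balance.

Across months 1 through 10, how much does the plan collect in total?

$26,425.38

Month 1: opening $33,317.72; interest $899.58 → $34,217.30; payment $2,737.38; balance $31,479.92
Month 2: opening $31,479.92; interest $899.58 → $32,379.50; payment $2,632.00; balance $29,747.50
Month 3: opening $29,747.50; interest $899.58 → $30,647.08; payment $2,632.00; balance $28,015.08
Month 4: opening $28,015.08; interest $899.58 → $28,914.66; payment $2,632.00; balance $26,282.66
Month 5: opening $26,282.66; interest $899.58 → $27,182.24; payment $2,632.00; balance $24,550.24
Month 6: opening $24,550.24; interest $899.58 → $25,449.82; payment $2,632.00; balance $22,817.82
Month 7: opening $22,817.82; interest $899.58 → $23,717.40; payment $2,632.00; balance $21,085.40
Month 8: opening $21,085.40; interest $899.58 → $21,984.98; payment $2,632.00; balance $19,352.98
Month 9: opening $19,352.98; interest $899.58 → $20,252.56; payment $2,632.00; balance $17,620.56
Month 10: opening $17,620.56; interest $899.58 → $18,520.14; payment $2,632.00; balance $15,888.14
Total paid: $26,425.38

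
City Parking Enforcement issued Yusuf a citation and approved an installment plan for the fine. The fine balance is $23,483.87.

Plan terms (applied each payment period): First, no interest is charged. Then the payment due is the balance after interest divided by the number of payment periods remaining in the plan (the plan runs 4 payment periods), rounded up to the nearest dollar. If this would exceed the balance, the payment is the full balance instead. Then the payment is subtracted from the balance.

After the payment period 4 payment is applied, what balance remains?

Payment period 1: opening $23,483.87; payment $5,871.00; balance $17,612.87
Payment period 2: opening $17,612.87; payment $5,871.00; balance $11,741.87
Payment period 3: opening $11,741.87; payment $5,871.00; balance $5,870.87
Payment period 4: opening $5,870.87; payment $5,870.87; balance $0.00

$0.00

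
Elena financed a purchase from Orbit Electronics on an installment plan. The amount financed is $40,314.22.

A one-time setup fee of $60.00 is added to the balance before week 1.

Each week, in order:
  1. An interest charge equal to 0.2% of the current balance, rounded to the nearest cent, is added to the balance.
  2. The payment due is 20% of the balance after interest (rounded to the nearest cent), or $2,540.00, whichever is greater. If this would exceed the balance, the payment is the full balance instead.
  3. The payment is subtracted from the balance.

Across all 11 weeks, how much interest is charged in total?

$355.67

Week 1: $40,374.22 +$80.75 interest = $40,454.97; pay $8,090.99 → $32,363.98
Week 2: $32,363.98 +$64.73 interest = $32,428.71; pay $6,485.74 → $25,942.97
Week 3: $25,942.97 +$51.89 interest = $25,994.86; pay $5,198.97 → $20,795.89
Week 4: $20,795.89 +$41.59 interest = $20,837.48; pay $4,167.50 → $16,669.98
Week 5: $16,669.98 +$33.34 interest = $16,703.32; pay $3,340.66 → $13,362.66
Week 6: $13,362.66 +$26.73 interest = $13,389.39; pay $2,677.88 → $10,711.51
Week 7: $10,711.51 +$21.42 interest = $10,732.93; pay $2,540.00 → $8,192.93
Week 8: $8,192.93 +$16.39 interest = $8,209.32; pay $2,540.00 → $5,669.32
Week 9: $5,669.32 +$11.34 interest = $5,680.66; pay $2,540.00 → $3,140.66
Week 10: $3,140.66 +$6.28 interest = $3,146.94; pay $2,540.00 → $606.94
Week 11: $606.94 +$1.21 interest = $608.15; pay $608.15 → $0.00
Total interest: $80.75 + $64.73 + $51.89 + $41.59 + $33.34 + $26.73 + $21.42 + $16.39 + $11.34 + $6.28 + $1.21 = $355.67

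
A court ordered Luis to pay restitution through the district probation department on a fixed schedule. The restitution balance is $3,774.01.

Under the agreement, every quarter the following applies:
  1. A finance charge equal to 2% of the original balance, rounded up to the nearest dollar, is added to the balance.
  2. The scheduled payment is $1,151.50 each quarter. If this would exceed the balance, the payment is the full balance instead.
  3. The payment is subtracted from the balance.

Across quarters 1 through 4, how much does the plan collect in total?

# | Opening | Interest | Payment | End bal
1 | $3,774.01 | $76.00 | $1,151.50 | $2,698.51
2 | $2,698.51 | $76.00 | $1,151.50 | $1,623.01
3 | $1,623.01 | $76.00 | $1,151.50 | $547.51
4 | $547.51 | $76.00 | $623.51 | $0.00
Total paid: $4,078.01

$4,078.01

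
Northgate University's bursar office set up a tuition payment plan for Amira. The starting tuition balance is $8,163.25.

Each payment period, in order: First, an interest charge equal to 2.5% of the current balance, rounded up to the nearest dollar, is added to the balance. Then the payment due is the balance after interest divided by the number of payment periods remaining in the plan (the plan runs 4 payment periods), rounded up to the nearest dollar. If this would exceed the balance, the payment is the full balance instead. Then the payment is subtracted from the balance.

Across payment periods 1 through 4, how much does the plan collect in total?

$8,688.25

Payment period 1: $8,163.25 +$205.00 interest = $8,368.25; pay $2,093.00 → $6,275.25
Payment period 2: $6,275.25 +$157.00 interest = $6,432.25; pay $2,145.00 → $4,287.25
Payment period 3: $4,287.25 +$108.00 interest = $4,395.25; pay $2,198.00 → $2,197.25
Payment period 4: $2,197.25 +$55.00 interest = $2,252.25; pay $2,252.25 → $0.00
Total paid: $8,688.25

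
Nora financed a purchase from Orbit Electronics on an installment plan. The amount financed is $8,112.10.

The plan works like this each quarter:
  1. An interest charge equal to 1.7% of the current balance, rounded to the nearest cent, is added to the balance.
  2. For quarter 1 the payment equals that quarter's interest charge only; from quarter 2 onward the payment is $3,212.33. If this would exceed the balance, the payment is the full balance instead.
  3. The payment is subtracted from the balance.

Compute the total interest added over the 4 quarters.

$393.95

# | Opening | Interest | Payment | End bal
1 | $8,112.10 | $137.91 | $137.91 | $8,112.10
2 | $8,112.10 | $137.91 | $3,212.33 | $5,037.68
3 | $5,037.68 | $85.64 | $3,212.33 | $1,910.99
4 | $1,910.99 | $32.49 | $1,943.48 | $0.00
Total interest: $137.91 + $137.91 + $85.64 + $32.49 = $393.95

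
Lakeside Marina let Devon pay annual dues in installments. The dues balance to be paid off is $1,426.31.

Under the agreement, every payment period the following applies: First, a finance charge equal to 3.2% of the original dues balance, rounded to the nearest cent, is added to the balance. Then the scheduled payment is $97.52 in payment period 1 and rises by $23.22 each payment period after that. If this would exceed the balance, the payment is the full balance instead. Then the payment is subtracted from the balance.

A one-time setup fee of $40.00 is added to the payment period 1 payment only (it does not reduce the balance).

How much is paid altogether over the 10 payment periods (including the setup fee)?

$1,922.71

# | Opening | Interest | Payment | Fee | End bal
1 | $1,426.31 | $45.64 | $97.52 | $40.00 | $1,374.43
2 | $1,374.43 | $45.64 | $120.74 | — | $1,299.33
3 | $1,299.33 | $45.64 | $143.96 | — | $1,201.01
4 | $1,201.01 | $45.64 | $167.18 | — | $1,079.47
5 | $1,079.47 | $45.64 | $190.40 | — | $934.71
6 | $934.71 | $45.64 | $213.62 | — | $766.73
7 | $766.73 | $45.64 | $236.84 | — | $575.53
8 | $575.53 | $45.64 | $260.06 | — | $361.11
9 | $361.11 | $45.64 | $283.28 | — | $123.47
10 | $123.47 | $45.64 | $169.11 | — | $0.00
Total paid: $1,922.71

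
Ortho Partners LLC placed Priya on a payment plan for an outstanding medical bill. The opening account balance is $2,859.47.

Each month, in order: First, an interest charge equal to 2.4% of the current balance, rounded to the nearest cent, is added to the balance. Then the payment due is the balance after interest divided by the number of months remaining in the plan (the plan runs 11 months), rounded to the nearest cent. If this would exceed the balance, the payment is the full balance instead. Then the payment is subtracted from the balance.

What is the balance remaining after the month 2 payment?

$2,453.22

Month 1: $2,859.47 +$68.63 interest = $2,928.10; pay $266.19 → $2,661.91
Month 2: $2,661.91 +$63.89 interest = $2,725.80; pay $272.58 → $2,453.22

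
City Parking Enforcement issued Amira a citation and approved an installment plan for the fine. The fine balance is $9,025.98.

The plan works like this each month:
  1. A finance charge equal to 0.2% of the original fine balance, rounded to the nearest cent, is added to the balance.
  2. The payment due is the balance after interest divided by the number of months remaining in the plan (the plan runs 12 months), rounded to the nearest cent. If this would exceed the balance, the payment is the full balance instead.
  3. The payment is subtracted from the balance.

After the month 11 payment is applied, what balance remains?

$790.13

Month 1: $9,025.98 +$18.05 interest = $9,044.03; pay $753.67 → $8,290.36
Month 2: $8,290.36 +$18.05 interest = $8,308.41; pay $755.31 → $7,553.10
Month 3: $7,553.10 +$18.05 interest = $7,571.15; pay $757.12 → $6,814.03
Month 4: $6,814.03 +$18.05 interest = $6,832.08; pay $759.12 → $6,072.96
Month 5: $6,072.96 +$18.05 interest = $6,091.01; pay $761.38 → $5,329.63
Month 6: $5,329.63 +$18.05 interest = $5,347.68; pay $763.95 → $4,583.73
Month 7: $4,583.73 +$18.05 interest = $4,601.78; pay $766.96 → $3,834.82
Month 8: $3,834.82 +$18.05 interest = $3,852.87; pay $770.57 → $3,082.30
Month 9: $3,082.30 +$18.05 interest = $3,100.35; pay $775.09 → $2,325.26
Month 10: $2,325.26 +$18.05 interest = $2,343.31; pay $781.10 → $1,562.21
Month 11: $1,562.21 +$18.05 interest = $1,580.26; pay $790.13 → $790.13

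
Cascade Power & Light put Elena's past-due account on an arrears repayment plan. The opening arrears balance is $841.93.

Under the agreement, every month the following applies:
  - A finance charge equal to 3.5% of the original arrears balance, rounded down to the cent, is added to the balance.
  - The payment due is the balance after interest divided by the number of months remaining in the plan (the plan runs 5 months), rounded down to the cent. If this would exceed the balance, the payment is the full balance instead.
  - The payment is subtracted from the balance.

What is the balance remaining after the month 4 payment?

$206.20

# | Opening | Interest | Payment | End bal
1 | $841.93 | $29.46 | $174.27 | $697.12
2 | $697.12 | $29.46 | $181.64 | $544.94
3 | $544.94 | $29.46 | $191.46 | $382.94
4 | $382.94 | $29.46 | $206.20 | $206.20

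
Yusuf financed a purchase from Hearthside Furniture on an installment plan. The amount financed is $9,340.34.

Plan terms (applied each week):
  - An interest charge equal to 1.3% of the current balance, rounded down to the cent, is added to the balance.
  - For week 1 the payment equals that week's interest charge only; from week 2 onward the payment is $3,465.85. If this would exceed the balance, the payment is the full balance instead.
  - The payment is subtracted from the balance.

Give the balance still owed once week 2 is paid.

Week 1: $9,340.34 +$121.42 interest = $9,461.76; pay $121.42 → $9,340.34
Week 2: $9,340.34 +$121.42 interest = $9,461.76; pay $3,465.85 → $5,995.91

$5,995.91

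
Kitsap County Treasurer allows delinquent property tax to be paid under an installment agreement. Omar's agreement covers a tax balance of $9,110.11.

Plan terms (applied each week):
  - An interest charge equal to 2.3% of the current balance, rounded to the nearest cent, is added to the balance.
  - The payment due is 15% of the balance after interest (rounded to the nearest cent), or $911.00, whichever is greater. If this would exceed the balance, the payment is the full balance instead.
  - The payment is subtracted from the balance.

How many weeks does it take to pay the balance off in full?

11

# | Opening | Interest | Payment | End bal
1 | $9,110.11 | $209.53 | $1,397.95 | $7,921.69
2 | $7,921.69 | $182.20 | $1,215.58 | $6,888.31
3 | $6,888.31 | $158.43 | $1,057.01 | $5,989.73
4 | $5,989.73 | $137.76 | $919.12 | $5,208.37
5 | $5,208.37 | $119.79 | $911.00 | $4,417.16
6 | $4,417.16 | $101.59 | $911.00 | $3,607.75
7 | $3,607.75 | $82.98 | $911.00 | $2,779.73
8 | $2,779.73 | $63.93 | $911.00 | $1,932.66
9 | $1,932.66 | $44.45 | $911.00 | $1,066.11
10 | $1,066.11 | $24.52 | $911.00 | $179.63
11 | $179.63 | $4.13 | $183.76 | $0.00
Balance reaches $0.00 in week 11.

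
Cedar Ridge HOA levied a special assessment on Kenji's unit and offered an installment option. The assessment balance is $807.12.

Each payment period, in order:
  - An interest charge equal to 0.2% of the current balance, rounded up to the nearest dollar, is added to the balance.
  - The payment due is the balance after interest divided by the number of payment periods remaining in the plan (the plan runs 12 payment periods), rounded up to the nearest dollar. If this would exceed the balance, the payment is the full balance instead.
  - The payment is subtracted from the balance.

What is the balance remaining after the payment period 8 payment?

$272.12

Payment period 1: opening $807.12; interest $2.00 → $809.12; payment $68.00; balance $741.12
Payment period 2: opening $741.12; interest $2.00 → $743.12; payment $68.00; balance $675.12
Payment period 3: opening $675.12; interest $2.00 → $677.12; payment $68.00; balance $609.12
Payment period 4: opening $609.12; interest $2.00 → $611.12; payment $68.00; balance $543.12
Payment period 5: opening $543.12; interest $2.00 → $545.12; payment $69.00; balance $476.12
Payment period 6: opening $476.12; interest $1.00 → $477.12; payment $69.00; balance $408.12
Payment period 7: opening $408.12; interest $1.00 → $409.12; payment $69.00; balance $340.12
Payment period 8: opening $340.12; interest $1.00 → $341.12; payment $69.00; balance $272.12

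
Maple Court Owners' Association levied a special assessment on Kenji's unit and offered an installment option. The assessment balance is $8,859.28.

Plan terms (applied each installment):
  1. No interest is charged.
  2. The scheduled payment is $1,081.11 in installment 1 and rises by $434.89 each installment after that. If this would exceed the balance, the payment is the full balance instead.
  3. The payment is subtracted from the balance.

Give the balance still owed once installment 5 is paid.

$0.00

Installment 1: $8,859.28 − $1,081.11 → $7,778.17
Installment 2: $7,778.17 − $1,516.00 → $6,262.17
Installment 3: $6,262.17 − $1,950.89 → $4,311.28
Installment 4: $4,311.28 − $2,385.78 → $1,925.50
Installment 5: $1,925.50 − $1,925.50 → $0.00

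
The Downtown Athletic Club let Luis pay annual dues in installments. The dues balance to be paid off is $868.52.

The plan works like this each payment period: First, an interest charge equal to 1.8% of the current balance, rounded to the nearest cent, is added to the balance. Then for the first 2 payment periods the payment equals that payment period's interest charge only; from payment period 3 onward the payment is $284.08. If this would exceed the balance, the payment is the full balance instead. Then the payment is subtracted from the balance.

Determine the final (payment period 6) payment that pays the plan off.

Payment period 1: opening $868.52; interest $15.63 → $884.15; payment $15.63; balance $868.52
Payment period 2: opening $868.52; interest $15.63 → $884.15; payment $15.63; balance $868.52
Payment period 3: opening $868.52; interest $15.63 → $884.15; payment $284.08; balance $600.07
Payment period 4: opening $600.07; interest $10.80 → $610.87; payment $284.08; balance $326.79
Payment period 5: opening $326.79; interest $5.88 → $332.67; payment $284.08; balance $48.59
Payment period 6: opening $48.59; interest $0.87 → $49.46; payment $49.46; balance $0.00

$49.46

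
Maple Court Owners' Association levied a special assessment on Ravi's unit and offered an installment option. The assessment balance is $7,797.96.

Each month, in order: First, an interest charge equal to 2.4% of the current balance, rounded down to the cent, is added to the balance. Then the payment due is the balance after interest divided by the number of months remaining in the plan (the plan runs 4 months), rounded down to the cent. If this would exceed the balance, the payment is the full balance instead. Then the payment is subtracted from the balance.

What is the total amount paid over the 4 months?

Month 1: opening $7,797.96; interest $187.15 → $7,985.11; payment $1,996.27; balance $5,988.84
Month 2: opening $5,988.84; interest $143.73 → $6,132.57; payment $2,044.19; balance $4,088.38
Month 3: opening $4,088.38; interest $98.12 → $4,186.50; payment $2,093.25; balance $2,093.25
Month 4: opening $2,093.25; interest $50.23 → $2,143.48; payment $2,143.48; balance $0.00
Total paid: $8,277.19

$8,277.19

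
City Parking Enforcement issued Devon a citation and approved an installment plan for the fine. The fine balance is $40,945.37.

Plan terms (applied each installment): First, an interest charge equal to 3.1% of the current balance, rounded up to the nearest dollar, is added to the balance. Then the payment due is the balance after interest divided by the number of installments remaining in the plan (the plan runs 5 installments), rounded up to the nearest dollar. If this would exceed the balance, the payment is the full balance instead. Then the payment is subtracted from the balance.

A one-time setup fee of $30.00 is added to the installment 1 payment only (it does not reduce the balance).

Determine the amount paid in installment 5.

Installment 1: $40,945.37 +$1,270.00 interest = $42,215.37; pay $8,444.00 (+ $30.00 fee) → $33,771.37
Installment 2: $33,771.37 +$1,047.00 interest = $34,818.37; pay $8,705.00 → $26,113.37
Installment 3: $26,113.37 +$810.00 interest = $26,923.37; pay $8,975.00 → $17,948.37
Installment 4: $17,948.37 +$557.00 interest = $18,505.37; pay $9,253.00 → $9,252.37
Installment 5: $9,252.37 +$287.00 interest = $9,539.37; pay $9,539.37 → $0.00

$9,539.37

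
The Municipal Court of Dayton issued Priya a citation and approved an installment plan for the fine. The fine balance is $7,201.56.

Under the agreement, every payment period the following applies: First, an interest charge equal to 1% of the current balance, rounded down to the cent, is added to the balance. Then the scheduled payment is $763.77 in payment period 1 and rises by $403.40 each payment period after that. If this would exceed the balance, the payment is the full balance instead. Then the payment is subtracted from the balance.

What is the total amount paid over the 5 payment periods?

$7,451.20

Payment period 1: $7,201.56 +$72.01 interest = $7,273.57; pay $763.77 → $6,509.80
Payment period 2: $6,509.80 +$65.09 interest = $6,574.89; pay $1,167.17 → $5,407.72
Payment period 3: $5,407.72 +$54.07 interest = $5,461.79; pay $1,570.57 → $3,891.22
Payment period 4: $3,891.22 +$38.91 interest = $3,930.13; pay $1,973.97 → $1,956.16
Payment period 5: $1,956.16 +$19.56 interest = $1,975.72; pay $1,975.72 → $0.00
Total paid: $7,451.20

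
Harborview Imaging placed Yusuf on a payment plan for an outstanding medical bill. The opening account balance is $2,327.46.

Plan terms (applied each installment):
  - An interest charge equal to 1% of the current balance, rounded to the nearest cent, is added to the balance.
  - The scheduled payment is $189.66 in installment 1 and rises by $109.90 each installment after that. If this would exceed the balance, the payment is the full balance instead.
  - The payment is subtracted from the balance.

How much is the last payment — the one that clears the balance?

$372.36

Installment 1: $2,327.46 +$23.27 interest = $2,350.73; pay $189.66 → $2,161.07
Installment 2: $2,161.07 +$21.61 interest = $2,182.68; pay $299.56 → $1,883.12
Installment 3: $1,883.12 +$18.83 interest = $1,901.95; pay $409.46 → $1,492.49
Installment 4: $1,492.49 +$14.92 interest = $1,507.41; pay $519.36 → $988.05
Installment 5: $988.05 +$9.88 interest = $997.93; pay $629.26 → $368.67
Installment 6: $368.67 +$3.69 interest = $372.36; pay $372.36 → $0.00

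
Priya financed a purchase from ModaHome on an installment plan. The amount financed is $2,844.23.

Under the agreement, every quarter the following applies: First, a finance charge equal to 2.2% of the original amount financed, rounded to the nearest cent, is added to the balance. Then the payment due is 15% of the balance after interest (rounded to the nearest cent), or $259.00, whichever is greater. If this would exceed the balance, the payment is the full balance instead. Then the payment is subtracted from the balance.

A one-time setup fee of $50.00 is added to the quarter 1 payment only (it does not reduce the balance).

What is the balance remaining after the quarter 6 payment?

Quarter 1: $2,844.23 +$62.57 interest = $2,906.80; pay $436.02 (+ $50.00 fee) → $2,470.78
Quarter 2: $2,470.78 +$62.57 interest = $2,533.35; pay $380.00 → $2,153.35
Quarter 3: $2,153.35 +$62.57 interest = $2,215.92; pay $332.39 → $1,883.53
Quarter 4: $1,883.53 +$62.57 interest = $1,946.10; pay $291.92 → $1,654.18
Quarter 5: $1,654.18 +$62.57 interest = $1,716.75; pay $259.00 → $1,457.75
Quarter 6: $1,457.75 +$62.57 interest = $1,520.32; pay $259.00 → $1,261.32

$1,261.32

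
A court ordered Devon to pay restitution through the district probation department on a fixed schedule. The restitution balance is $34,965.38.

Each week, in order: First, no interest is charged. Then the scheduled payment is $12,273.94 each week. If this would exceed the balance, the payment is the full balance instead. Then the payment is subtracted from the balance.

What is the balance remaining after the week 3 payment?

# | Opening | Payment | End bal
1 | $34,965.38 | $12,273.94 | $22,691.44
2 | $22,691.44 | $12,273.94 | $10,417.50
3 | $10,417.50 | $10,417.50 | $0.00

$0.00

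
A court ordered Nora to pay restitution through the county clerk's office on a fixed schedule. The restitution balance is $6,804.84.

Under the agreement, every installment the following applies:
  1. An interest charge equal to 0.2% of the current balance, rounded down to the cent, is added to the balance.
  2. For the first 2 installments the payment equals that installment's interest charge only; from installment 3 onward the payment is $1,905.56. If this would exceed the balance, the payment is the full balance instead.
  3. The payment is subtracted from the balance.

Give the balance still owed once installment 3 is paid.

$4,912.88

Installment 1: opening $6,804.84; interest $13.60 → $6,818.44; payment $13.60; balance $6,804.84
Installment 2: opening $6,804.84; interest $13.60 → $6,818.44; payment $13.60; balance $6,804.84
Installment 3: opening $6,804.84; interest $13.60 → $6,818.44; payment $1,905.56; balance $4,912.88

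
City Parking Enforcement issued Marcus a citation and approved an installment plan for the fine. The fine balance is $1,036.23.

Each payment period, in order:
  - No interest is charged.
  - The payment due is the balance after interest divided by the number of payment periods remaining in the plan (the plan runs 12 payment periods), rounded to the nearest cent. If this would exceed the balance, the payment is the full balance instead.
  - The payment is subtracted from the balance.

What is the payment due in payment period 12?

Payment period 1: opening $1,036.23; payment $86.35; balance $949.88
Payment period 2: opening $949.88; payment $86.35; balance $863.53
Payment period 3: opening $863.53; payment $86.35; balance $777.18
Payment period 4: opening $777.18; payment $86.35; balance $690.83
Payment period 5: opening $690.83; payment $86.35; balance $604.48
Payment period 6: opening $604.48; payment $86.35; balance $518.13
Payment period 7: opening $518.13; payment $86.36; balance $431.77
Payment period 8: opening $431.77; payment $86.35; balance $345.42
Payment period 9: opening $345.42; payment $86.36; balance $259.06
Payment period 10: opening $259.06; payment $86.35; balance $172.71
Payment period 11: opening $172.71; payment $86.36; balance $86.35
Payment period 12: opening $86.35; payment $86.35; balance $0.00

$86.35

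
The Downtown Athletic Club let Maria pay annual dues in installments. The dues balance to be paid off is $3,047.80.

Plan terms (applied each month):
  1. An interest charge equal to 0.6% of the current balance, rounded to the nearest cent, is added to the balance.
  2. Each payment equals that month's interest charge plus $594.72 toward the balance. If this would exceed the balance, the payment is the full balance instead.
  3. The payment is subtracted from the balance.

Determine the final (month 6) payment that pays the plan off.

Month 1: $3,047.80 +$18.29 interest = $3,066.09; pay $613.01 → $2,453.08
Month 2: $2,453.08 +$14.72 interest = $2,467.80; pay $609.44 → $1,858.36
Month 3: $1,858.36 +$11.15 interest = $1,869.51; pay $605.87 → $1,263.64
Month 4: $1,263.64 +$7.58 interest = $1,271.22; pay $602.30 → $668.92
Month 5: $668.92 +$4.01 interest = $672.93; pay $598.73 → $74.20
Month 6: $74.20 +$0.45 interest = $74.65; pay $74.65 → $0.00

$74.65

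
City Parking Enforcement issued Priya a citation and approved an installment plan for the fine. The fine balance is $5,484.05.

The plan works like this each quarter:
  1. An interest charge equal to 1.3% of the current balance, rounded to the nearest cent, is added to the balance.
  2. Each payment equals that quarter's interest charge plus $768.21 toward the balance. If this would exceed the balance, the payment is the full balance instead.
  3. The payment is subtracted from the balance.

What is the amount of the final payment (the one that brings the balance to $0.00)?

$107.97

Quarter 1: $5,484.05 +$71.29 interest = $5,555.34; pay $839.50 → $4,715.84
Quarter 2: $4,715.84 +$61.31 interest = $4,777.15; pay $829.52 → $3,947.63
Quarter 3: $3,947.63 +$51.32 interest = $3,998.95; pay $819.53 → $3,179.42
Quarter 4: $3,179.42 +$41.33 interest = $3,220.75; pay $809.54 → $2,411.21
Quarter 5: $2,411.21 +$31.35 interest = $2,442.56; pay $799.56 → $1,643.00
Quarter 6: $1,643.00 +$21.36 interest = $1,664.36; pay $789.57 → $874.79
Quarter 7: $874.79 +$11.37 interest = $886.16; pay $779.58 → $106.58
Quarter 8: $106.58 +$1.39 interest = $107.97; pay $107.97 → $0.00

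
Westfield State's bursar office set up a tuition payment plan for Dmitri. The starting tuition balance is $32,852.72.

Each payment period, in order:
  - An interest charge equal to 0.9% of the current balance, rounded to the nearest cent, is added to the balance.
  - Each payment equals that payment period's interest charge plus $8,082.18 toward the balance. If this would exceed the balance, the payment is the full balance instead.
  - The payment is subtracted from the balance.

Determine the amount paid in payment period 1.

$8,377.85

Payment period 1: $32,852.72 +$295.67 interest = $33,148.39; pay $8,377.85 → $24,770.54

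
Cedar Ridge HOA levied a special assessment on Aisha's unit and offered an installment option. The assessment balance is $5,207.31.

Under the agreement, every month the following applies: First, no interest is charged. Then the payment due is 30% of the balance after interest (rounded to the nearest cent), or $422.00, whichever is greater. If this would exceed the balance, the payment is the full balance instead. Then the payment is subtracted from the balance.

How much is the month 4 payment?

Month 1: $5,207.31 − $1,562.19 → $3,645.12
Month 2: $3,645.12 − $1,093.54 → $2,551.58
Month 3: $2,551.58 − $765.47 → $1,786.11
Month 4: $1,786.11 − $535.83 → $1,250.28

$535.83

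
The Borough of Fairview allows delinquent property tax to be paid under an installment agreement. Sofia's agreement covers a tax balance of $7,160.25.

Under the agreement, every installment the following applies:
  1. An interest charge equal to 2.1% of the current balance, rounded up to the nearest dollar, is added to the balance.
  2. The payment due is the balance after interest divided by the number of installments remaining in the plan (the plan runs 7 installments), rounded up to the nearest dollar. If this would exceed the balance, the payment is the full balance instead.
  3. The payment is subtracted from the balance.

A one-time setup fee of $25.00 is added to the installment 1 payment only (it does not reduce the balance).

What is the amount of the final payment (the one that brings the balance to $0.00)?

Installment 1: $7,160.25 +$151.00 interest = $7,311.25; pay $1,045.00 (+ $25.00 fee) → $6,266.25
Installment 2: $6,266.25 +$132.00 interest = $6,398.25; pay $1,067.00 → $5,331.25
Installment 3: $5,331.25 +$112.00 interest = $5,443.25; pay $1,089.00 → $4,354.25
Installment 4: $4,354.25 +$92.00 interest = $4,446.25; pay $1,112.00 → $3,334.25
Installment 5: $3,334.25 +$71.00 interest = $3,405.25; pay $1,136.00 → $2,269.25
Installment 6: $2,269.25 +$48.00 interest = $2,317.25; pay $1,159.00 → $1,158.25
Installment 7: $1,158.25 +$25.00 interest = $1,183.25; pay $1,183.25 → $0.00

$1,183.25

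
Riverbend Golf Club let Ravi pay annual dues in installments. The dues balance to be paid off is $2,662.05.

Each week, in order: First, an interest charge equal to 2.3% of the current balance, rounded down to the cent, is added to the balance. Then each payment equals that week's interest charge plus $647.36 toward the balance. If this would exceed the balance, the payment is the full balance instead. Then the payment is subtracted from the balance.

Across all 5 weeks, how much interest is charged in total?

Week 1: $2,662.05 +$61.22 interest = $2,723.27; pay $708.58 → $2,014.69
Week 2: $2,014.69 +$46.33 interest = $2,061.02; pay $693.69 → $1,367.33
Week 3: $1,367.33 +$31.44 interest = $1,398.77; pay $678.80 → $719.97
Week 4: $719.97 +$16.55 interest = $736.52; pay $663.91 → $72.61
Week 5: $72.61 +$1.67 interest = $74.28; pay $74.28 → $0.00
Total interest: $61.22 + $46.33 + $31.44 + $16.55 + $1.67 = $157.21

$157.21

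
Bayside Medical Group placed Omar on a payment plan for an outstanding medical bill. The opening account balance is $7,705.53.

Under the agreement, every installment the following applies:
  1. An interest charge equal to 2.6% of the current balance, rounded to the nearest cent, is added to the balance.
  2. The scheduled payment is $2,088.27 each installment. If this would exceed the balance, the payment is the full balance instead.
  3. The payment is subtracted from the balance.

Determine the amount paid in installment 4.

# | Opening | Interest | Payment | End bal
1 | $7,705.53 | $200.34 | $2,088.27 | $5,817.60
2 | $5,817.60 | $151.26 | $2,088.27 | $3,880.59
3 | $3,880.59 | $100.90 | $2,088.27 | $1,893.22
4 | $1,893.22 | $49.22 | $1,942.44 | $0.00

$1,942.44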